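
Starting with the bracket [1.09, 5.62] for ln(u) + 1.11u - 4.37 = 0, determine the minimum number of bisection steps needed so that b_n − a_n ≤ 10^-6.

Initial width b − a = 5.62 − 1.09 = 4.530000.
After n steps the width is (b−a)/2^n; need (b−a)/2^n ≤ 10^-6.
So n ≥ log₂(4.530000/10^-6) = log₂(4530000.0000) ≈ 22.1111.
Hence n = 23.

23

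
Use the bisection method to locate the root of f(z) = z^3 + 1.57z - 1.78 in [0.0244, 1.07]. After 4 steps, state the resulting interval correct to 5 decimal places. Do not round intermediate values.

[0.74325, 0.80860]

f(0.024400) = -1.741677, f(1.070000) = 1.124943 (opposite signs)
step 1: m = 0.547200, f(m) = -0.757049 < 0 → root in [0.547200, 1.070000]
step 2: m = 0.808600, f(m) = 0.018192 > 0 → root in [0.547200, 0.808600]
step 3: m = 0.677900, f(m) = -0.404169 < 0 → root in [0.677900, 0.808600]
step 4: m = 0.743250, f(m) = -0.202511 < 0 → root in [0.743250, 0.808600]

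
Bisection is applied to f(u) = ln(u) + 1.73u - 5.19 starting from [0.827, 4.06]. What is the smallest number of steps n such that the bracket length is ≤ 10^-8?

Initial width b − a = 4.06 − 0.827 = 3.233000.
After n steps the width is (b−a)/2^n; need (b−a)/2^n ≤ 10^-8.
So n ≥ log₂(3.233000/10^-8) = log₂(323300000.0000) ≈ 28.2683.
Hence n = 29.

29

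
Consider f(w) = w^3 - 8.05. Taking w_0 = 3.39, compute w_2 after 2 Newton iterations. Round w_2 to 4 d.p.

2.0939

f'(w) = 3w^2
w_0 = 3.390000: f = 30.908219, f' = 34.476300 → w_1 = 3.390000 - (30.908219)/(34.476300) = 2.493494
w_1 = 2.493494: f = 7.453325, f' = 18.652533 → w_2 = 2.493494 - (7.453325)/(18.652533) = 2.093906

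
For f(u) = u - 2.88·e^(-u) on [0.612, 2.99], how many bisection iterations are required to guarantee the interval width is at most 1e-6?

22

Initial width b − a = 2.99 − 0.612 = 2.378000.
After n steps the width is (b−a)/2^n; need (b−a)/2^n ≤ 1e-6.
So n ≥ log₂(2.378000/1e-6) = log₂(2378000.0000) ≈ 21.1813.
Hence n = 22.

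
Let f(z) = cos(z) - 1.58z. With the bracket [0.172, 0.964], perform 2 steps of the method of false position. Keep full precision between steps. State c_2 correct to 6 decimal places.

False-position update: c = (a·f(b) − b·f(a))/(f(b) − f(a)); replace the endpoint whose sign matches f(c).
f(0.172000) = 0.713484, f(0.964000) = -0.952881
step 1: c = 0.511109, f(c) = 0.064650 > 0 → new bracket [0.511109, 0.964000]
step 2: c = 0.539884, f(c) = 0.004751 > 0 → new bracket [0.539884, 0.964000]

0.539884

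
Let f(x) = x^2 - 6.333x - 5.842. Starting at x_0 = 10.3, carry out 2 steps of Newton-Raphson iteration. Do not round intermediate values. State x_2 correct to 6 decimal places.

7.201741

Newton update: x ← x − f(x)/f'(x).
f'(x) = 2x - 6.333
x_0 = 10.300000: f = 35.018100, f' = 14.267000 → x_1 = 10.300000 - (35.018100)/(14.267000) = 7.845518
x_1 = 7.845518: f = 6.024484, f' = 9.358035 → x_2 = 7.845518 - (6.024484)/(9.358035) = 7.201741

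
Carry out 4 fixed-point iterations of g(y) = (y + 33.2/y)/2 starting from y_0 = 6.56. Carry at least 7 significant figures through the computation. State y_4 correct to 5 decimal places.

y_1 = g(6.560000) = 5.810488
y_2 = g(5.810488) = 5.762147
y_3 = g(5.762147) = 5.761944
y_4 = g(5.761944) = 5.761944

5.76194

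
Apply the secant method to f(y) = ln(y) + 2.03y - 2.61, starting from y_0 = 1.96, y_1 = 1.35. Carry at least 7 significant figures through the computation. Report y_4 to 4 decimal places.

f(y_0) = 2.041744, f(y_1) = 0.430605
y_2 = 1.350000 - (0.430605)·(1.350000 - 1.960000)/(0.430605 - (2.041744)) = 1.186967; f(y_2) = -0.029055
y_3 = 1.186967 - (-0.029055)·(1.186967 - 1.350000)/(-0.029055 - (0.430605)) = 1.197273; f(y_3) = 0.000509
y_4 = 1.197273 - (0.000509)·(1.197273 - 1.186967)/(0.000509 - (-0.029055)) = 1.197095; f(y_4) = 0.000001

1.1971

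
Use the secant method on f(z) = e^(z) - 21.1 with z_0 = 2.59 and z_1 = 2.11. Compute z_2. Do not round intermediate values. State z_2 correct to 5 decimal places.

f(z_0) = -7.770228, f(z_1) = -12.851759
z_2 = 2.110000 - (-12.851759)·(2.110000 - 2.590000)/(-12.851759 - (-7.770228)) = 3.323974; f(z_2) = 6.670483

3.32397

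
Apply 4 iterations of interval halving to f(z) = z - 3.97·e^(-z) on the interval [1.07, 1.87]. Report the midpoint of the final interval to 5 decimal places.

f(1.070000) = -0.291744, f(1.870000) = 1.258129 (opposite signs)
step 1: m = 1.470000, f(m) = 0.557196 > 0 → root in [1.070000, 1.470000]
step 2: m = 1.270000, f(m) = 0.155098 > 0 → root in [1.070000, 1.270000]
step 3: m = 1.170000, f(m) = -0.062157 < 0 → root in [1.170000, 1.270000]
step 4: m = 1.220000, f(m) = 0.047936 > 0 → root in [1.170000, 1.220000]
Midpoint of [1.170000, 1.220000] = 1.195000

1.19500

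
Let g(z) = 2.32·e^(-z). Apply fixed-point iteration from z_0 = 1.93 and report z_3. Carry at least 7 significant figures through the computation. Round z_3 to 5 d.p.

0.44258

z_1 = g(1.930000) = 0.336744
z_2 = g(0.336744) = 1.656693
z_3 = g(1.656693) = 0.442584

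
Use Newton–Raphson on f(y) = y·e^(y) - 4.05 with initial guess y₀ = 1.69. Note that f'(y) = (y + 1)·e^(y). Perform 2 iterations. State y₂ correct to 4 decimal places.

1.2205

Newton update: y ← y − f(y)/f'(y).
y_0 = 1.690000: f = 5.108922, f' = 14.578403 → y_1 = 1.690000 - (5.108922)/(14.578403) = 1.339555
y_1 = 1.339555: f = 1.063547, f' = 8.930893 → y_2 = 1.339555 - (1.063547)/(8.930893) = 1.220469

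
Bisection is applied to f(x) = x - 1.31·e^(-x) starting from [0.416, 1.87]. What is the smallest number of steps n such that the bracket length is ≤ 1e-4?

Initial width b − a = 1.87 − 0.416 = 1.454000.
After n steps the width is (b−a)/2^n; need (b−a)/2^n ≤ 1e-4.
So n ≥ log₂(1.454000/1e-4) = log₂(14540.0000) ≈ 13.8277.
Hence n = 14.

14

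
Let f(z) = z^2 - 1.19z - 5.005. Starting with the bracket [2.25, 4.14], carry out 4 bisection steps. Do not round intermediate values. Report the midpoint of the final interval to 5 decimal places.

f(2.250000) = -2.620000, f(4.140000) = 7.208000 (opposite signs)
step 1: m = 3.195000, f(m) = 1.400975 > 0 → root in [2.250000, 3.195000]
step 2: m = 2.722500, f(m) = -0.832769 < 0 → root in [2.722500, 3.195000]
step 3: m = 2.958750, f(m) = 0.228289 > 0 → root in [2.722500, 2.958750]
step 4: m = 2.840625, f(m) = -0.316193 < 0 → root in [2.840625, 2.958750]
Midpoint of [2.840625, 2.958750] = 2.899688

2.89969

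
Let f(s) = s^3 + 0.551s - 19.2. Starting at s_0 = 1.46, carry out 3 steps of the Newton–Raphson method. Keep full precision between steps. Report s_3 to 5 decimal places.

2.63304

Newton update: s ← s − f(s)/f'(s).
f'(s) = 3s^2 + 0.551
s_0 = 1.460000: f = -15.283404, f' = 6.945800 → s_1 = 1.460000 - (-15.283404)/(6.945800) = 3.660381
s_1 = 3.660381: f = 31.860065, f' = 40.746160 → s_2 = 3.660381 - (31.860065)/(40.746160) = 2.878465
s_2 = 2.878465: f = 6.235728, f' = 25.407680 → s_3 = 2.878465 - (6.235728)/(25.407680) = 2.633038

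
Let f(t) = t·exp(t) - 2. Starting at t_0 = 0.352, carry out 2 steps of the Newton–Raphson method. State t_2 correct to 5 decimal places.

Newton update: t ← t − f(t)/f'(t).
f'(t) = (t + 1)·exp(t)
t_0 = 0.352000: f = -1.499488, f' = 1.922420 → t_1 = 0.352000 - (-1.499488)/(1.922420) = 1.132000
t_1 = 1.132000: f = 1.511300, f' = 6.613154 → t_2 = 1.132000 - (1.511300)/(6.613154) = 0.903471

0.90347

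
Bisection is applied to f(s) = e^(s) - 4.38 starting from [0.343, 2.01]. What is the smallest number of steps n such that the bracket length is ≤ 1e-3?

Initial width b − a = 2.01 − 0.343 = 1.667000.
After n steps the width is (b−a)/2^n; need (b−a)/2^n ≤ 1e-3.
So n ≥ log₂(1.667000/1e-3) = log₂(1667.0000) ≈ 10.7030.
Hence n = 11.

11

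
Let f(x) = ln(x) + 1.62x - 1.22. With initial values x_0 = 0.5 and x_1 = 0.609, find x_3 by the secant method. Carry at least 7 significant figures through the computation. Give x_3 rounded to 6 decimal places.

Secant update: x_(k+1) = x_k − f(x_k)·(x_k − x_(k-1))/(f(x_k) − f(x_(k-1))).
f(x_0) = -1.103147, f(x_1) = -0.729357
x_2 = 0.609000 - (-0.729357)·(0.609000 - 0.500000)/(-0.729357 - (-1.103147)) = 0.821686; f(x_2) = -0.085266
x_3 = 0.821686 - (-0.085266)·(0.821686 - 0.609000)/(-0.085266 - (-0.729357)) = 0.849842; f(x_3) = -0.005962

0.849842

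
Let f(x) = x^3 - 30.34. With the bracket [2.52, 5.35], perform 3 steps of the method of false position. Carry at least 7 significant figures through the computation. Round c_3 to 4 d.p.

f(2.520000) = -14.336992, f(5.350000) = 122.790375
step 1: c = 2.815883, f(c) = -8.012303 < 0 → new bracket [2.815883, 5.350000]
step 2: c = 2.971110, f(c) = -4.112535 < 0 → new bracket [2.971110, 5.350000]
step 3: c = 3.048203, f(c) = -2.017501 < 0 → new bracket [3.048203, 5.350000]

3.0482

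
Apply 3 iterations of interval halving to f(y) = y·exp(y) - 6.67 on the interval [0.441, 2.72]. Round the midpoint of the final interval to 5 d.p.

1.43806

f(0.441000) = -5.984571, f(2.720000) = 34.620477 (opposite signs)
step 1: m = 1.580500, f(m) = 1.007095 > 0 → root in [0.441000, 1.580500]
step 2: m = 1.010750, f(m) = -3.892802 < 0 → root in [1.010750, 1.580500]
step 3: m = 1.295625, f(m) = -1.936721 < 0 → root in [1.295625, 1.580500]
Midpoint of [1.295625, 1.580500] = 1.438063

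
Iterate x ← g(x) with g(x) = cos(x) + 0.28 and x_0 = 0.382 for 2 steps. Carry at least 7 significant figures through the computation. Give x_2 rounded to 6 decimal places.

x_1 = g(0.382000) = 1.207921
x_2 = g(1.207921) = 0.634964

0.634964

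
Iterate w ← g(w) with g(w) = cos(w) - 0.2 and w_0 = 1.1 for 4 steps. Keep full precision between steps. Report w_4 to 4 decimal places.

w_1 = g(1.100000) = 0.253596
w_2 = g(0.253596) = 0.768016
w_3 = g(0.768016) = 0.519290
w_4 = g(0.519290) = 0.668172

0.6682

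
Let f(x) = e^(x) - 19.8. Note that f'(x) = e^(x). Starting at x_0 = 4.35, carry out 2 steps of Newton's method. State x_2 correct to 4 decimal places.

x_0 = 4.350000: f = 57.678463, f' = 77.478463 → x_1 = 4.350000 - (57.678463)/(77.478463) = 3.605555
x_1 = 3.605555: f = 17.002099, f' = 36.802099 → x_2 = 3.605555 - (17.002099)/(36.802099) = 3.143568

3.1436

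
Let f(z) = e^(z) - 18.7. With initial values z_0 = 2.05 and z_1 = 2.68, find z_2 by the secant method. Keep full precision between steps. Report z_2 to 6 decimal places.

f(z_0) = -10.932099, f(z_1) = -4.114907
z_2 = 2.680000 - (-4.114907)·(2.680000 - 2.050000)/(-4.114907 - (-10.932099)) = 3.060273; f(z_2) = 2.633371

3.060273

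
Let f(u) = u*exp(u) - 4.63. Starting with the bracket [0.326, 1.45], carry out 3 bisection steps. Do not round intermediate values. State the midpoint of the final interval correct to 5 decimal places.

f(0.326000) = -4.178355, f(1.450000) = 1.551516 (opposite signs)
step 1: m = 0.888000, f(m) = -2.471925 < 0 → root in [0.888000, 1.450000]
step 2: m = 1.169000, f(m) = -0.867255 < 0 → root in [1.169000, 1.450000]
step 3: m = 1.309500, f(m) = 0.220808 > 0 → root in [1.169000, 1.309500]
Midpoint of [1.169000, 1.309500] = 1.239250

1.23925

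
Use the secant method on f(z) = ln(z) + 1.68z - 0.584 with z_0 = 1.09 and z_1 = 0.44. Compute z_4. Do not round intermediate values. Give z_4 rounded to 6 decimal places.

f(z_0) = 1.333378, f(z_1) = -0.665781
z_2 = 0.440000 - (-0.665781)·(0.440000 - 1.090000)/(-0.665781 - (1.333378)) = 0.656470; f(z_2) = 0.097991
z_3 = 0.656470 - (0.097991)·(0.656470 - 0.440000)/(0.097991 - (-0.665781)) = 0.628697; f(z_3) = 0.008105
z_4 = 0.628697 - (0.008105)·(0.628697 - 0.656470)/(0.008105 - (0.097991)) = 0.626193; f(z_4) = -0.000093

0.626193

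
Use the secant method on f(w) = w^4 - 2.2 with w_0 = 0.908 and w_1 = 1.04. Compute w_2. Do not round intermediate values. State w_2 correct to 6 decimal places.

1.317441

f(w_0) = -1.520259, f(w_1) = -1.030141
w_2 = 1.040000 - (-1.030141)·(1.040000 - 0.908000)/(-1.030141 - (-1.520259)) = 1.317441; f(w_2) = 0.812482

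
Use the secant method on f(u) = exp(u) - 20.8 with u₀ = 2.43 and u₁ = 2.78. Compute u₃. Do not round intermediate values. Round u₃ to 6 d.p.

Secant update: u_(k+1) = u_k − f(u_k)·(u_k − u_(k-1))/(f(u_k) − f(u_(k-1))).
f(u_0) = -9.441118, f(u_1) = -4.680979
u_2 = 2.780000 - (-4.680979)·(2.780000 - 2.430000)/(-4.680979 - (-9.441118)) = 3.124180; f(u_2) = 1.941230
u_3 = 3.124180 - (1.941230)·(3.124180 - 2.780000)/(1.941230 - (-4.680979)) = 3.023287; f(u_3) = -0.241243

3.023287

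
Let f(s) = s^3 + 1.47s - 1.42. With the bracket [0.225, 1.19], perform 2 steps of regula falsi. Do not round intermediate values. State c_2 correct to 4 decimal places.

0.6694

f(0.225000) = -1.077859, f(1.190000) = 2.014459
step 1: c = 0.561361, f(c) = -0.417901 < 0 → new bracket [0.561361, 1.190000]
step 2: c = 0.669366, f(c) = -0.136121 < 0 → new bracket [0.669366, 1.190000]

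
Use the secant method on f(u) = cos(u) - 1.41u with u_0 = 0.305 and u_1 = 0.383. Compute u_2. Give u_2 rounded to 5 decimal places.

f(u_0) = 0.523797, f(u_1) = 0.387518
u_2 = 0.383000 - (0.387518)·(0.383000 - 0.305000)/(0.387518 - (0.523797)) = 0.604797; f(u_2) = -0.030147

0.60480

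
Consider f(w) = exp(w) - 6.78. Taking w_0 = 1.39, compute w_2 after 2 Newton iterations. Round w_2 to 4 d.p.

1.9268

f'(w) = exp(w)
w_0 = 1.390000: f = -2.765150, f' = 4.014850 → w_1 = 1.390000 - (-2.765150)/(4.014850) = 2.078731
w_1 = 2.078731: f = 1.214314, f' = 7.994314 → w_2 = 2.078731 - (1.214314)/(7.994314) = 1.926833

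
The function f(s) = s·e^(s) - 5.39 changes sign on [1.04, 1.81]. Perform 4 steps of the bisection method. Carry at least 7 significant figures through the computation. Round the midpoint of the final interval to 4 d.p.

f(1.040000) = -2.447614, f(1.810000) = 5.669910 (opposite signs)
step 1: m = 1.425000, f(m) = 0.534947 > 0 → root in [1.040000, 1.425000]
step 2: m = 1.232500, f(m) = -1.162780 < 0 → root in [1.232500, 1.425000]
step 3: m = 1.328750, f(m) = -0.372215 < 0 → root in [1.328750, 1.425000]
step 4: m = 1.376875, f(m) = 0.065866 > 0 → root in [1.328750, 1.376875]
Midpoint of [1.328750, 1.376875] = 1.352812

1.3528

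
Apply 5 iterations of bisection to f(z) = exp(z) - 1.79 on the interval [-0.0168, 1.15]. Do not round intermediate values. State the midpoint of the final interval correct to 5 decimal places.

f(-0.016800) = -0.806660, f(1.150000) = 1.368193 (opposite signs)
step 1: m = 0.566600, f(m) = -0.027735 < 0 → root in [0.566600, 1.150000]
step 2: m = 0.858300, f(m) = 0.569147 > 0 → root in [0.566600, 0.858300]
step 3: m = 0.712450, f(m) = 0.248981 > 0 → root in [0.566600, 0.712450]
step 4: m = 0.639525, f(m) = 0.105580 > 0 → root in [0.566600, 0.639525]
step 5: m = 0.603063, f(m) = 0.037708 > 0 → root in [0.566600, 0.603063]
Midpoint of [0.566600, 0.603063] = 0.584831

0.58483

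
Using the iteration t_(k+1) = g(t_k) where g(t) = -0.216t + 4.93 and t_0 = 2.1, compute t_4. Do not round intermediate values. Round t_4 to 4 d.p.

t_1 = g(2.100000) = 4.476400
t_2 = g(4.476400) = 3.963098
t_3 = g(3.963098) = 4.073971
t_4 = g(4.073971) = 4.050022

4.0500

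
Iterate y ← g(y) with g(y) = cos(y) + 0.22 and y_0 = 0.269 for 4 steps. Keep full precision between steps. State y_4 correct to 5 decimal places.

0.72024

y_1 = g(0.269000) = 1.184037
y_2 = g(1.184037) = 0.597189
y_3 = g(0.597189) = 1.046920
y_4 = g(1.046920) = 0.720241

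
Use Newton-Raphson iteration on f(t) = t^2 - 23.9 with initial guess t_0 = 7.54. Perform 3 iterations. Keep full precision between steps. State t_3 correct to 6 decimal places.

f'(t) = 2t
t_0 = 7.540000: f = 32.951600, f' = 15.080000 → t_1 = 7.540000 - (32.951600)/(15.080000) = 5.354881
t_1 = 5.354881: f = 4.774747, f' = 10.709761 → t_2 = 5.354881 - (4.774747)/(10.709761) = 4.909049
t_2 = 4.909049: f = 0.198766, f' = 9.818099 → t_3 = 4.909049 - (0.198766)/(9.818099) = 4.888805

4.888805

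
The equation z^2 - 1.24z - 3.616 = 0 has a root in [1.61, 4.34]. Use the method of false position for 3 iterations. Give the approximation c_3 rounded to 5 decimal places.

2.58370

f(1.610000) = -3.020300, f(4.340000) = 9.838000
step 1: c = 2.251253, f(c) = -1.339415 < 0 → new bracket [2.251253, 4.340000]
step 2: c = 2.501552, f(c) = -0.460162 < 0 → new bracket [2.501552, 4.340000]
step 3: c = 2.583701, f(c) = -0.144278 < 0 → new bracket [2.583701, 4.340000]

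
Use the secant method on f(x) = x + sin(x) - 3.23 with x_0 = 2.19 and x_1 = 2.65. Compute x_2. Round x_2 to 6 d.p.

Secant update: x_(k+1) = x_k − f(x_k)·(x_k − x_(k-1))/(f(x_k) − f(x_(k-1))).
f(x_0) = -0.225659, f(x_1) = -0.107969
x_2 = 2.650000 - (-0.107969)·(2.650000 - 2.190000)/(-0.107969 - (-0.225659)) = 3.072008; f(x_2) = -0.088463

3.072008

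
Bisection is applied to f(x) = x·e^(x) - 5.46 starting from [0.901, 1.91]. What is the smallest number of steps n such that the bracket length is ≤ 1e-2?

Initial width b − a = 1.91 − 0.901 = 1.009000.
After n steps the width is (b−a)/2^n; need (b−a)/2^n ≤ 1e-2.
So n ≥ log₂(1.009000/1e-2) = log₂(100.9000) ≈ 6.6568.
Hence n = 7.

7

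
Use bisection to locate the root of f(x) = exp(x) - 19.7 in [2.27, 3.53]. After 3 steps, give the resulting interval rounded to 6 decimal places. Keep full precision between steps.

[2.900000, 3.057500]

f(2.270000) = -10.020599, f(3.530000) = 14.423968 (opposite signs)
step 1: m = 2.900000, f(m) = -1.525855 < 0 → root in [2.900000, 3.530000]
step 2: m = 3.215000, f(m) = 5.203292 > 0 → root in [2.900000, 3.215000]
step 3: m = 3.057500, f(m) = 1.574305 > 0 → root in [2.900000, 3.057500]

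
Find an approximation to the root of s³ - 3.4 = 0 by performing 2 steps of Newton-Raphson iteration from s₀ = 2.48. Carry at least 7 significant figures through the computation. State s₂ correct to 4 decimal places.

1.5607

f'(s) = 3s²
s_0 = 2.480000: f = 11.852992, f' = 18.451200 → s_1 = 2.480000 - (11.852992)/(18.451200) = 1.837603
s_1 = 1.837603: f = 2.805192, f' = 10.130356 → s_2 = 1.837603 - (2.805192)/(10.130356) = 1.560694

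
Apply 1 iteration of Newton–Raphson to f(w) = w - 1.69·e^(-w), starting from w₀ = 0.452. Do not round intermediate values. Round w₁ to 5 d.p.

0.75239

Newton update: w ← w − f(w)/f'(w).
f'(w) = 1 + 1.69·e^(-w)
w_0 = 0.452000: f = -0.623439, f' = 2.075439 → w_1 = 0.452000 - (-0.623439)/(2.075439) = 0.752389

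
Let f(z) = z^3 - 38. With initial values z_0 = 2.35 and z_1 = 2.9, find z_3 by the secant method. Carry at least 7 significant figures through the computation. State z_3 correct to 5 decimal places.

f(z_0) = -25.022125, f(z_1) = -13.611000
z_2 = 2.900000 - (-13.611000)·(2.900000 - 2.350000)/(-13.611000 - (-25.022125)) = 3.556031; f(z_2) = 6.967274
z_3 = 3.556031 - (6.967274)·(3.556031 - 2.900000)/(6.967274 - (-13.611000)) = 3.333916; f(z_3) = -0.943548

3.33392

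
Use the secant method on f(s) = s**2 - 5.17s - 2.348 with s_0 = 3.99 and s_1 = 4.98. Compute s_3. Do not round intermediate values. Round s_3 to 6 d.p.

f(s_0) = -7.056200, f(s_1) = -3.294200
s_2 = 4.980000 - (-3.294200)·(4.980000 - 3.990000)/(-3.294200 - (-7.056200)) = 5.846895; f(s_2) = 1.609732
s_3 = 5.846895 - (1.609732)·(5.846895 - 4.980000)/(1.609732 - (-3.294200)) = 5.562334; f(s_3) = -0.165710

5.562334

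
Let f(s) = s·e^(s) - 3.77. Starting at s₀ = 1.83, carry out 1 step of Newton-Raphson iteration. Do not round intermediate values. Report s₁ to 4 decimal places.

1.3971

f'(s) = (s + 1)·e^(s)
s_0 = 1.830000: f = 7.638013, f' = 17.641899 → s_1 = 1.830000 - (7.638013)/(17.641899) = 1.397053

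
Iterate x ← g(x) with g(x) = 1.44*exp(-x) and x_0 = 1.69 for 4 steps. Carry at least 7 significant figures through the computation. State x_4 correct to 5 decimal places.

0.89335

x_1 = g(1.690000) = 0.265708
x_2 = g(0.265708) = 1.103995
x_3 = g(1.103995) = 0.477423
x_4 = g(0.477423) = 0.893347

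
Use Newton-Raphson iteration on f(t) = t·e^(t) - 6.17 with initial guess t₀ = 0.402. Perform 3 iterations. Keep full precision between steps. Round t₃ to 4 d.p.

Newton update: t ← t − f(t)/f'(t).
f'(t) = (t + 1)·e^(t)
t_0 = 0.402000: f = -5.569086, f' = 2.095725 → t_1 = 0.402000 - (-5.569086)/(2.095725) = 3.059355
t_1 = 3.059355: f = 59.036465, f' = 86.520263 → t_2 = 3.059355 - (59.036465)/(86.520263) = 2.377012
t_2 = 2.377012: f = 19.436756, f' = 36.379422 → t_3 = 2.377012 - (19.436756)/(36.379422) = 1.842733

1.8427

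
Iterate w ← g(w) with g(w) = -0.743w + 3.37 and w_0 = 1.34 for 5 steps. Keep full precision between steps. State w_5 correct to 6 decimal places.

w_1 = g(1.340000) = 2.374380
w_2 = g(2.374380) = 1.605836
w_3 = g(1.605836) = 2.176864
w_4 = g(2.176864) = 1.752590
w_5 = g(1.752590) = 2.067826

2.067826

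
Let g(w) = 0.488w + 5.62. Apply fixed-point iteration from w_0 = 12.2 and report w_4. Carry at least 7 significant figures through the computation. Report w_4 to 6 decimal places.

11.045947

w_1 = g(12.200000) = 11.573600
w_2 = g(11.573600) = 11.267917
w_3 = g(11.267917) = 11.118743
w_4 = g(11.118743) = 11.045947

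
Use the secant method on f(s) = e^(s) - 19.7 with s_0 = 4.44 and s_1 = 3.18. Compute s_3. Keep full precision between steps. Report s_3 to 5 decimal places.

f(s_0) = 65.074942, f(s_1) = 4.346754
s_2 = 3.180000 - (4.346754)·(3.180000 - 4.440000)/(4.346754 - (65.074942)) = 3.089813; f(s_2) = 2.272963
s_3 = 3.089813 - (2.272963)·(3.089813 - 3.180000)/(2.272963 - (4.346754)) = 2.990964; f(s_3) = 0.204855

2.99096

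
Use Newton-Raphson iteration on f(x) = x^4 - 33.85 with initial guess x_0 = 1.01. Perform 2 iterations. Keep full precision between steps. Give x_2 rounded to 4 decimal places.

6.7401

f'(x) = 4x^3
x_0 = 1.010000: f = -32.809396, f' = 4.121204 → x_1 = 1.010000 - (-32.809396)/(4.121204) = 8.971119
x_1 = 8.971119: f = 6443.337882, f' = 2888.017778 → x_2 = 8.971119 - (6443.337882)/(2888.017778) = 6.740060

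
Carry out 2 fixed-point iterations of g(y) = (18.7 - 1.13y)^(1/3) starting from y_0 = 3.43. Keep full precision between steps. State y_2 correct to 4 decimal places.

2.5159

y_1 = g(3.430000) = 2.456534
y_2 = g(2.456534) = 2.515852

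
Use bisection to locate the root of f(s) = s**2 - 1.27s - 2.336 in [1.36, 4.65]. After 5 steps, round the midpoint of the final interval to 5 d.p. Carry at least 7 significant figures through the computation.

2.33672

f(1.360000) = -2.213600, f(4.650000) = 13.381000 (opposite signs)
step 1: m = 3.005000, f(m) = 2.877675 > 0 → root in [1.360000, 3.005000]
step 2: m = 2.182500, f(m) = -0.344469 < 0 → root in [2.182500, 3.005000]
step 3: m = 2.593750, f(m) = 1.097477 > 0 → root in [2.182500, 2.593750]
step 4: m = 2.388125, f(m) = 0.334222 > 0 → root in [2.182500, 2.388125]
step 5: m = 2.285312, f(m) = -0.015694 < 0 → root in [2.285312, 2.388125]
Midpoint of [2.285312, 2.388125] = 2.336719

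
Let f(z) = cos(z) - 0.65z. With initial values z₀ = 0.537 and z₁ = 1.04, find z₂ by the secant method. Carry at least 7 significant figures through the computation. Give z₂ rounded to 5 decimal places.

Secant update: z_(k+1) = z_k − f(z_k)·(z_k − z_(k-1))/(f(z_k) − f(z_(k-1))).
f(z_0) = 0.510197, f(z_1) = -0.169780
z_2 = 1.040000 - (-0.169780)·(1.040000 - 0.537000)/(-0.169780 - (0.510197)) = 0.914409; f(z_2) = 0.015893

0.91441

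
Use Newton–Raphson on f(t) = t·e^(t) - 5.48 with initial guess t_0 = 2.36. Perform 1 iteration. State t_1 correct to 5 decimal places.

1.81161

Newton update: t ← t − f(t)/f'(t).
f'(t) = (t + 1)·e^(t)
t_0 = 2.360000: f = 19.514645, f' = 35.585597 → t_1 = 2.360000 - (19.514645)/(35.585597) = 1.811614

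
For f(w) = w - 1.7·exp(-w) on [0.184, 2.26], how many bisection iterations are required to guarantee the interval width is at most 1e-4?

Initial width b − a = 2.26 − 0.184 = 2.076000.
After n steps the width is (b−a)/2^n; need (b−a)/2^n ≤ 1e-4.
So n ≥ log₂(2.076000/1e-4) = log₂(20760.0000) ≈ 14.3415.
Hence n = 15.

15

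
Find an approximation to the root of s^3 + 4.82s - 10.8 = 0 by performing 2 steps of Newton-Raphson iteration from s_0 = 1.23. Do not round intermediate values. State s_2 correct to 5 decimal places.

1.51721

f'(s) = 3s^2 + 4.82
s_0 = 1.230000: f = -3.010533, f' = 9.358700 → s_1 = 1.230000 - (-3.010533)/(9.358700) = 1.551683
s_1 = 1.551683: f = 0.415128, f' = 12.043159 → s_2 = 1.551683 - (0.415128)/(12.043159) = 1.517213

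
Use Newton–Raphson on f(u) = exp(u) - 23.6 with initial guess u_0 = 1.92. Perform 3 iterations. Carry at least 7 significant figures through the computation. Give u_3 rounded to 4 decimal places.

3.2735

Newton update: u ← u − f(u)/f'(u).
f'(u) = exp(u)
u_0 = 1.920000: f = -16.779042, f' = 6.820958 → u_1 = 1.920000 - (-16.779042)/(6.820958) = 4.379924
u_1 = 4.379924: f = 56.231990, f' = 79.831990 → u_2 = 4.379924 - (56.231990)/(79.831990) = 3.675545
u_2 = 3.675545: f = 15.870168, f' = 39.470168 → u_3 = 3.675545 - (15.870168)/(39.470168) = 3.273465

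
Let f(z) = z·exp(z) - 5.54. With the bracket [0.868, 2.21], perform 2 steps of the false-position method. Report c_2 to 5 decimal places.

1.26034

f(0.868000) = -3.472301, f(2.210000) = 14.605733
step 1: c = 1.125762, f(c) = -2.069766 < 0 → new bracket [1.125762, 2.210000]
step 2: c = 1.260338, f(c) = -1.095277 < 0 → new bracket [1.260338, 2.210000]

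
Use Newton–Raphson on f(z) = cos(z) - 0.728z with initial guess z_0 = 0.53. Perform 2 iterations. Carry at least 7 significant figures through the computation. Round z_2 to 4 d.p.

0.8780

f'(z) = -sin(z) - 0.728
z_0 = 0.530000: f = 0.476967, f' = -1.233533 → z_1 = 0.530000 - (0.476967)/(-1.233533) = 0.916667
z_1 = 0.916667: f = -0.058866, f' = -1.521578 → z_2 = 0.916667 - (-0.058866)/(-1.521578) = 0.877980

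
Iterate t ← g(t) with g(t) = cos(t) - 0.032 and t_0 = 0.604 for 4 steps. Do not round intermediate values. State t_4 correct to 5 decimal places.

0.69891

t_1 = g(0.604000) = 0.791070
t_2 = g(0.791070) = 0.671085
t_3 = g(0.671085) = 0.751148
t_4 = g(0.751148) = 0.698906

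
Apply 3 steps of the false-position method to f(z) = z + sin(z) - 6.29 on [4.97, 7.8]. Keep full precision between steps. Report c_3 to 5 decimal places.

False-position update: c = (a·f(b) − b·f(a))/(f(b) − f(a)); replace the endpoint whose sign matches f(c).
f(4.970000) = -2.287001, f(7.800000) = 2.508543
step 1: c = 6.319631, f(c) = 0.066068 > 0 → new bracket [4.970000, 6.319631]
step 2: c = 6.281737, f(c) = -0.009712 < 0 → new bracket [6.281737, 6.319631]
step 3: c = 6.286593, f(c) = 0.000001 > 0 → new bracket [6.281737, 6.286593]

6.28659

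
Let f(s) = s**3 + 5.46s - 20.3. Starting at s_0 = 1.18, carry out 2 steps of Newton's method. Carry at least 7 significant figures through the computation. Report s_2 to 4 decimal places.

f'(s) = 3s**2 + 5.46
s_0 = 1.180000: f = -12.214168, f' = 9.637200 → s_1 = 1.180000 - (-12.214168)/(9.637200) = 2.447398
s_1 = 2.447398: f = 7.722112, f' = 23.429271 → s_2 = 2.447398 - (7.722112)/(23.429271) = 2.117805

2.1178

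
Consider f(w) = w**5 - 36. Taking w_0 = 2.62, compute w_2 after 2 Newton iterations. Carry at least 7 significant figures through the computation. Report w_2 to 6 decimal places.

Newton update: w ← w − f(w)/f'(w).
f'(w) = 5w**4
w_0 = 2.620000: f = 87.454367, f' = 235.599937 → w_1 = 2.620000 - (87.454367)/(235.599937) = 2.248801
w_1 = 2.248801: f = 21.511608, f' = 127.871693 → w_2 = 2.248801 - (21.511608)/(127.871693) = 2.080573

2.080573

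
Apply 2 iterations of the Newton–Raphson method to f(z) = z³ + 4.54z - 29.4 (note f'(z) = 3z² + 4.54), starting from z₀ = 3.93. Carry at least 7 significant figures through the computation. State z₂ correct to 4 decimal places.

z_0 = 3.930000: f = 49.140657, f' = 50.874700 → z_1 = 3.930000 - (49.140657)/(50.874700) = 2.964085
z_1 = 2.964085: f = 10.098791, f' = 30.897392 → z_2 = 2.964085 - (10.098791)/(30.897392) = 2.637235

2.6372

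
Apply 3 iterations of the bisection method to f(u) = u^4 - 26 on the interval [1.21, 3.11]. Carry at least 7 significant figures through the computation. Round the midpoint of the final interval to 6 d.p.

2.278750

f(1.210000) = -23.856411, f(3.110000) = 67.549518 (opposite signs)
step 1: m = 2.160000, f(m) = -4.232177 < 0 → root in [2.160000, 3.110000]
step 2: m = 2.635000, f(m) = 22.208373 > 0 → root in [2.160000, 2.635000]
step 3: m = 2.397500, f(m) = 7.039576 > 0 → root in [2.160000, 2.397500]
Midpoint of [2.160000, 2.397500] = 2.278750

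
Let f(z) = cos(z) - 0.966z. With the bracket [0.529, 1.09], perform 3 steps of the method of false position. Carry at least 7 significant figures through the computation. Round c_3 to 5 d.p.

f(0.529000) = 0.352298, f(1.090000) = -0.590455
step 1: c = 0.738641, f(c) = 0.025858 > 0 → new bracket [0.738641, 1.090000]
step 2: c = 0.753382, f(c) = 0.001612 > 0 → new bracket [0.753382, 1.090000]
step 3: c = 0.754299, f(c) = 0.000099 > 0 → new bracket [0.754299, 1.090000]

0.75430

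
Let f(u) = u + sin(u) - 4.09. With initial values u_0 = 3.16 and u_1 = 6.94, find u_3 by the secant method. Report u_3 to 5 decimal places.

4.56137

Secant update: u_(k+1) = u_k − f(u_k)·(u_k − u_(k-1))/(f(u_k) − f(u_(k-1))).
f(u_0) = -0.948406, f(u_1) = 3.460597
u_2 = 6.940000 - (3.460597)·(6.940000 - 3.160000)/(3.460597 - (-0.948406)) = 3.973103; f(u_2) = -0.855847
u_3 = 3.973103 - (-0.855847)·(3.973103 - 6.940000)/(-0.855847 - (3.460597)) = 4.561367; f(u_3) = -0.517251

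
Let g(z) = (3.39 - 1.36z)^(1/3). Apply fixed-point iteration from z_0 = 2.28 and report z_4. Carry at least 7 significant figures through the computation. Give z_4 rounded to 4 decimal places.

1.2203

z_1 = g(2.280000) = 0.661301
z_2 = g(0.661301) = 1.355511
z_3 = g(1.355511) = 1.156424
z_4 = g(1.156424) = 1.220317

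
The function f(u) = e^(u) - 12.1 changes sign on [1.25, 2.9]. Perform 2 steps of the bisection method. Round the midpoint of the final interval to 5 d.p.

2.69375

f(1.250000) = -8.609657, f(2.900000) = 6.074145 (opposite signs)
step 1: m = 2.075000, f(m) = -4.135454 < 0 → root in [2.075000, 2.900000]
step 2: m = 2.487500, f(m) = -0.068839 < 0 → root in [2.487500, 2.900000]
Midpoint of [2.487500, 2.900000] = 2.693750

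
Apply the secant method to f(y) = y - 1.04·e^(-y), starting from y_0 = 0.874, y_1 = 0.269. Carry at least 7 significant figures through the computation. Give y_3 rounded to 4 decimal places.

0.5825

f(y_0) = 0.440030, f(y_1) = -0.525709
y_2 = 0.269000 - (-0.525709)·(0.269000 - 0.874000)/(-0.525709 - (0.440030)) = 0.598337; f(y_2) = 0.026624
y_3 = 0.598337 - (0.026624)·(0.598337 - 0.269000)/(0.026624 - (-0.525709)) = 0.582463; f(y_3) = 0.001601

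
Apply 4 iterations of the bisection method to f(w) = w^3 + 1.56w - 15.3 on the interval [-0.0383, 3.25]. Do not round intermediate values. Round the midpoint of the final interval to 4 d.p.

2.3252

f(-0.038300) = -15.359804, f(3.250000) = 24.098125 (opposite signs)
step 1: m = 1.605850, f(m) = -8.653782 < 0 → root in [1.605850, 3.250000]
step 2: m = 2.427925, f(m) = 2.799743 > 0 → root in [1.605850, 2.427925]
step 3: m = 2.016888, f(m) = -3.949290 < 0 → root in [2.016888, 2.427925]
step 4: m = 2.222406, f(m) = -0.856383 < 0 → root in [2.222406, 2.427925]
Midpoint of [2.222406, 2.427925] = 2.325166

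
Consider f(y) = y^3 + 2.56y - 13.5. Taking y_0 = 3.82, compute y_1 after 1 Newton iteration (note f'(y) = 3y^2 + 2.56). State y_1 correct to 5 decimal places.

2.69731

Newton update: y ← y − f(y)/f'(y).
y_0 = 3.820000: f = 52.022168, f' = 46.337200 → y_1 = 3.820000 - (52.022168)/(46.337200) = 2.697313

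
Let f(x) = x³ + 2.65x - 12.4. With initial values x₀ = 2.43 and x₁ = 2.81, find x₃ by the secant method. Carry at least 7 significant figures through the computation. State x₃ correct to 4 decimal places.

1.9752

f(x_0) = 8.388407, f(x_1) = 17.234541
x_2 = 2.810000 - (17.234541)·(2.810000 - 2.430000)/(17.234541 - (8.388407)) = 2.069662; f(x_2) = 1.950009
x_3 = 2.069662 - (1.950009)·(2.069662 - 2.810000)/(1.950009 - (17.234541)) = 1.975210; f(x_3) = 0.540494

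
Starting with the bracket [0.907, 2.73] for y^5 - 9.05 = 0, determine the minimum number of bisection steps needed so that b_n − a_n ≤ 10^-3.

11

Initial width b − a = 2.73 − 0.907 = 1.823000.
After n steps the width is (b−a)/2^n; need (b−a)/2^n ≤ 10^-3.
So n ≥ log₂(1.823000/10^-3) = log₂(1823.0000) ≈ 10.8321.
Hence n = 11.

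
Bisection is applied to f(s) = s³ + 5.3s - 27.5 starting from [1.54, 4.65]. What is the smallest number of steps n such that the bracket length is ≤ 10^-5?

Initial width b − a = 4.65 − 1.54 = 3.110000.
After n steps the width is (b−a)/2^n; need (b−a)/2^n ≤ 10^-5.
So n ≥ log₂(3.110000/10^-5) = log₂(311000.0000) ≈ 18.2466.
Hence n = 19.

19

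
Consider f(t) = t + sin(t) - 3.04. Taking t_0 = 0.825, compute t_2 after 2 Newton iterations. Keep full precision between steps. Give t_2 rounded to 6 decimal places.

f'(t) = 1 + cos(t)
t_0 = 0.825000: f = -1.480452, f' = 1.678557 → t_1 = 0.825000 - (-1.480452)/(1.678557) = 1.706979
t_1 = 1.706979: f = -0.342279, f' = 0.864238 → t_2 = 1.706979 - (-0.342279)/(0.864238) = 2.103027

2.103027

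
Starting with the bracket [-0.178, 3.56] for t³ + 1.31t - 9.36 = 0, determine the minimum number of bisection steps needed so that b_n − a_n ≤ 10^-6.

Initial width b − a = 3.56 − -0.178 = 3.738000.
After n steps the width is (b−a)/2^n; need (b−a)/2^n ≤ 10^-6.
So n ≥ log₂(3.738000/10^-6) = log₂(3738000.0000) ≈ 21.8338.
Hence n = 22.

22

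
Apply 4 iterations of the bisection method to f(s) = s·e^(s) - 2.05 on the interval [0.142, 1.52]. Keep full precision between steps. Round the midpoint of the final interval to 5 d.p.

0.87406

f(0.142000) = -1.886334, f(1.520000) = 4.899782 (opposite signs)
step 1: m = 0.831000, f(m) = -0.142345 < 0 → root in [0.831000, 1.520000]
step 2: m = 1.175500, f(m) = 1.758341 > 0 → root in [0.831000, 1.175500]
step 3: m = 1.003250, f(m) = 0.685994 > 0 → root in [0.831000, 1.003250]
step 4: m = 0.917125, f(m) = 0.244726 > 0 → root in [0.831000, 0.917125]
Midpoint of [0.831000, 0.917125] = 0.874062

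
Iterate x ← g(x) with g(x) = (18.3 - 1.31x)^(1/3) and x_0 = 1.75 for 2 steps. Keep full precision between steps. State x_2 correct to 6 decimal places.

x_1 = g(1.750000) = 2.520236
x_2 = g(2.520236) = 2.466129

2.466129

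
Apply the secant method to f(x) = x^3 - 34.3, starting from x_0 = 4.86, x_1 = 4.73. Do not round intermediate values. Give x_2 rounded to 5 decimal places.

3.69313

Secant update: x_(k+1) = x_k − f(x_k)·(x_k − x_(k-1))/(f(x_k) − f(x_(k-1))).
f(x_0) = 80.491256, f(x_1) = 71.523817
x_2 = 4.730000 - (71.523817)·(4.730000 - 4.860000)/(71.523817 - (80.491256)) = 3.693127; f(x_2) = 16.071246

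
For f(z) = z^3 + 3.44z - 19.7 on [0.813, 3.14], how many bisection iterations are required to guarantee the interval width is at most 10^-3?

Initial width b − a = 3.14 − 0.813 = 2.327000.
After n steps the width is (b−a)/2^n; need (b−a)/2^n ≤ 10^-3.
So n ≥ log₂(2.327000/10^-3) = log₂(2327.0000) ≈ 11.1843.
Hence n = 12.

12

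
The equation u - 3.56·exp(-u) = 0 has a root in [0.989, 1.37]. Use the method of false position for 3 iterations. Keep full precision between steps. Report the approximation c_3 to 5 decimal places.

1.13934

f(0.989000) = -0.335136, f(1.370000) = 0.465379
step 1: c = 1.148506, f(c) = 0.019594 > 0 → new bracket [0.989000, 1.148506]
step 2: c = 1.139696, f(c) = 0.000793 > 0 → new bracket [0.989000, 1.139696]
step 3: c = 1.139340, f(c) = 0.000032 > 0 → new bracket [0.989000, 1.139340]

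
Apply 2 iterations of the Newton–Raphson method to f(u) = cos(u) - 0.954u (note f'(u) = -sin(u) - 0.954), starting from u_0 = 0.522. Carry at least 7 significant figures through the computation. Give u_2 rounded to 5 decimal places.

u_0 = 0.522000: f = 0.368836, f' = -1.452615 → u_1 = 0.522000 - (0.368836)/(-1.452615) = 0.775912
u_1 = 0.775912: f = -0.026437, f' = -1.654367 → u_2 = 0.775912 - (-0.026437)/(-1.654367) = 0.759932

0.75993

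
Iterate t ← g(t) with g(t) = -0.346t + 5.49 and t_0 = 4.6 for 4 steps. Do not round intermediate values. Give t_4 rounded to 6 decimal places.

4.086222

t_1 = g(4.600000) = 3.898400
t_2 = g(3.898400) = 4.141154
t_3 = g(4.141154) = 4.057161
t_4 = g(4.057161) = 4.086222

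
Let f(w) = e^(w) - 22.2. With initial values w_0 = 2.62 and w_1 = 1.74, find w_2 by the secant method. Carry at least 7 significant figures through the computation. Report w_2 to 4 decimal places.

3.5466

f(w_0) = -8.464276, f(w_1) = -16.502657
w_2 = 1.740000 - (-16.502657)·(1.740000 - 2.620000)/(-16.502657 - (-8.464276)) = 3.546625; f(w_2) = 12.496017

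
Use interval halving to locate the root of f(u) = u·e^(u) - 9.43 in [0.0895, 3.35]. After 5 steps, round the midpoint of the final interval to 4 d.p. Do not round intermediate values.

1.6688

f(0.089500) = -9.332120, f(3.350000) = 86.054158 (opposite signs)
step 1: m = 1.719750, f(m) = 0.171592 > 0 → root in [0.089500, 1.719750]
step 2: m = 0.904625, f(m) = -7.194667 < 0 → root in [0.904625, 1.719750]
step 3: m = 1.312188, f(m) = -4.556155 < 0 → root in [1.312188, 1.719750]
step 4: m = 1.515969, f(m) = -2.526535 < 0 → root in [1.515969, 1.719750]
step 5: m = 1.617859, f(m) = -1.272292 < 0 → root in [1.617859, 1.719750]
Midpoint of [1.617859, 1.719750] = 1.668805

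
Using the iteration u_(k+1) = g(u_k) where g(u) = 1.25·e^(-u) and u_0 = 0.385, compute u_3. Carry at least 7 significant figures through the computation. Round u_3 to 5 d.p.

u_1 = g(0.385000) = 0.850563
u_2 = g(0.850563) = 0.533968
u_3 = g(0.533968) = 0.732843

0.73284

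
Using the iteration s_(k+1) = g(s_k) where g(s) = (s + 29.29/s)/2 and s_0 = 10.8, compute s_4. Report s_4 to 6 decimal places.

5.412024

s_1 = g(10.800000) = 6.756019
s_2 = g(6.756019) = 5.545706
s_3 = g(5.545706) = 5.413635
s_4 = g(5.413635) = 5.412024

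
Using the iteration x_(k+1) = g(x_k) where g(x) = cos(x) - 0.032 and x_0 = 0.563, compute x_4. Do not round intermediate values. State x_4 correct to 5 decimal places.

x_1 = g(0.563000) = 0.813658
x_2 = g(0.813658) = 0.654845
x_3 = g(0.654845) = 0.761143
x_4 = g(0.761143) = 0.692048

0.69205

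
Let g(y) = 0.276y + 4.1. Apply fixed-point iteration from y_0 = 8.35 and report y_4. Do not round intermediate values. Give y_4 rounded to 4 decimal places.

y_1 = g(8.350000) = 6.404600
y_2 = g(6.404600) = 5.867670
y_3 = g(5.867670) = 5.719477
y_4 = g(5.719477) = 5.678576

5.6786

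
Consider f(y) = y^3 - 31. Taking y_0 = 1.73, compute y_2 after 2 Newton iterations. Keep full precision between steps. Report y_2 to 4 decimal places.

Newton update: y ← y − f(y)/f'(y).
f'(y) = 3y^2
y_0 = 1.730000: f = -25.822283, f' = 8.978700 → y_1 = 1.730000 - (-25.822283)/(8.978700) = 4.605949
y_1 = 4.605949: f = 66.714129, f' = 63.644298 → y_2 = 4.605949 - (66.714129)/(63.644298) = 3.557715

3.5577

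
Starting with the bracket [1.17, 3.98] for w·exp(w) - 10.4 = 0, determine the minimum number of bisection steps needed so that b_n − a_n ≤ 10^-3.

Initial width b − a = 3.98 − 1.17 = 2.810000.
After n steps the width is (b−a)/2^n; need (b−a)/2^n ≤ 10^-3.
So n ≥ log₂(2.810000/10^-3) = log₂(2810.0000) ≈ 11.4564.
Hence n = 12.

12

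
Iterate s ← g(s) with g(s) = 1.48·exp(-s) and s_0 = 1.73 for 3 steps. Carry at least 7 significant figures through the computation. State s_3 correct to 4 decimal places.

s_1 = g(1.730000) = 0.262381
s_2 = g(0.262381) = 1.138443
s_3 = g(1.138443) = 0.474070

0.4741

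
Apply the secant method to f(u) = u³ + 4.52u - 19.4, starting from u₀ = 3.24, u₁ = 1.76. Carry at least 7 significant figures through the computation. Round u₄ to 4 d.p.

Secant update: u_(k+1) = u_k − f(u_k)·(u_k − u_(k-1))/(f(u_k) − f(u_(k-1))).
f(u_0) = 29.257024, f(u_1) = -5.993024
u_2 = 1.760000 - (-5.993024)·(1.760000 - 3.240000)/(-5.993024 - (29.257024)) = 2.011622; f(u_2) = -2.167198
u_3 = 2.011622 - (-2.167198)·(2.011622 - 1.760000)/(-2.167198 - (-5.993024)) = 2.154157; f(u_3) = 0.332917
u_4 = 2.154157 - (0.332917)·(2.154157 - 2.011622)/(0.332917 - (-2.167198)) = 2.135177; f(u_4) = -0.014776

2.1352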